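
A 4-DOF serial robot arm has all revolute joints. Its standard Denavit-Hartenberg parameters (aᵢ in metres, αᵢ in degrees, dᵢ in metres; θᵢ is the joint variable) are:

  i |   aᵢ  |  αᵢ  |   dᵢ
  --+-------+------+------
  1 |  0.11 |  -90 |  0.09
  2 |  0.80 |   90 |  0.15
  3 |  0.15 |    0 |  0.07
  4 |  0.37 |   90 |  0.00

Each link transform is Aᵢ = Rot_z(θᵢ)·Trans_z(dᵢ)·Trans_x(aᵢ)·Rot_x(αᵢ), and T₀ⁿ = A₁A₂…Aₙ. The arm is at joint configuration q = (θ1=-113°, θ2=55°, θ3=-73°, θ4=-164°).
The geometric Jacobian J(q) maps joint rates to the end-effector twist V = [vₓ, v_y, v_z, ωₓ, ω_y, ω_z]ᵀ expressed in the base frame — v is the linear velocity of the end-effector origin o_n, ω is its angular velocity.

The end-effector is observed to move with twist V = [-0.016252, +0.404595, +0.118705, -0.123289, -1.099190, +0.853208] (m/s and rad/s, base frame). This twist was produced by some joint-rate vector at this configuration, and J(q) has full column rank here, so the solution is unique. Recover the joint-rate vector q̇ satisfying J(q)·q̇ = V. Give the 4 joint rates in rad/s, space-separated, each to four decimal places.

o_n = [0.0823, -0.6170, -0.3960]
J₁: ẑ×o_n = [0.6170, 0.0823, -0.0000], ω = ẑ
J2: z=[0.9205, -0.3907, 0.0000] o=[-0.0430, -0.1013, 0.0900] → [0.1899, 0.4474, -0.4258, 0.9205, -0.3907, 0.0000]
J3: z=[-0.3201, -0.7540, 0.5736] o=[-0.0842, -0.5822, -0.5653] → [-0.1077, 0.1497, 0.1367, -0.3201, -0.7540, 0.5736]
J4: z=[-0.3201, -0.7540, 0.5736] o=[-0.2485, -0.6021, -0.5611] → [-0.1160, 0.2426, 0.2542, -0.3201, -0.7540, 0.5736]
q̇ = J⁺·V = [0.1110, 0.3160, 0.6440, 0.6500]

0.1110 0.3160 0.6440 0.6500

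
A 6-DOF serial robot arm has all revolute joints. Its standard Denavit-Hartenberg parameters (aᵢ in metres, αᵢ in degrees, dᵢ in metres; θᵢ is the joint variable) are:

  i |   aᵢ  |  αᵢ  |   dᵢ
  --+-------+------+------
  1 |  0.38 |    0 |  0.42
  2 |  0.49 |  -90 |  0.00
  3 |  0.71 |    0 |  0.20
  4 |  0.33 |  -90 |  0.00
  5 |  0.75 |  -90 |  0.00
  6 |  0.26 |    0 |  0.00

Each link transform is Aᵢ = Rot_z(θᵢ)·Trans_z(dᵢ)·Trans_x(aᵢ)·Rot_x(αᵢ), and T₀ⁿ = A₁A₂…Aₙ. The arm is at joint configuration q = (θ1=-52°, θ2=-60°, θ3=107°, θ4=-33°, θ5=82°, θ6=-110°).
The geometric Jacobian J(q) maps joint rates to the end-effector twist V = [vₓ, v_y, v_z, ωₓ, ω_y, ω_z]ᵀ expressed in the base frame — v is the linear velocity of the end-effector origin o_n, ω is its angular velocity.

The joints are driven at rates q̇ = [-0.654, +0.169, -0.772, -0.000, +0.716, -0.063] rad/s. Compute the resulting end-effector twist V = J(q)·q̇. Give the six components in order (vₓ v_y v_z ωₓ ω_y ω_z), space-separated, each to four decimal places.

-0.5204 -0.6090 0.2024 -0.4563 0.9081 -0.7423

o_n = [-0.2490, -0.2811, -0.7320]
J₁: ẑ×o_n = [0.2811, -0.2490, 0.0000], ω = ẑ
J2: z=[0.0000, 0.0000, 1.0000] o=[0.2340, -0.2994, 0.4200] → [-0.0184, -0.4829, 0.0000, 0.0000, 0.0000, 1.0000]
J3: z=[0.9272, -0.3746, 0.0000] o=[0.0504, -0.7538, 0.4200] → [0.4315, 1.0681, 0.3261, 0.9272, -0.3746, 0.0000]
J4: z=[0.9272, -0.3746, 0.0000] o=[0.3136, -0.6362, -0.2590] → [0.1772, 0.4386, 0.1185, 0.9272, -0.3746, 0.0000]
J5: z=[0.3601, 0.8913, -0.2756] o=[0.2795, -0.7206, -0.5762] → [-0.0177, 0.2018, 0.6293, 0.3601, 0.8913, -0.2756]
J6: z=[-0.0268, 0.3052, 0.9519] o=[-0.4199, -0.4690, -0.6765] → [-0.1958, 0.1612, -0.0572, -0.0268, 0.3052, 0.9519]
V = J·q̇ = [-0.5204, -0.6090, 0.2024, -0.4563, 0.9081, -0.7423]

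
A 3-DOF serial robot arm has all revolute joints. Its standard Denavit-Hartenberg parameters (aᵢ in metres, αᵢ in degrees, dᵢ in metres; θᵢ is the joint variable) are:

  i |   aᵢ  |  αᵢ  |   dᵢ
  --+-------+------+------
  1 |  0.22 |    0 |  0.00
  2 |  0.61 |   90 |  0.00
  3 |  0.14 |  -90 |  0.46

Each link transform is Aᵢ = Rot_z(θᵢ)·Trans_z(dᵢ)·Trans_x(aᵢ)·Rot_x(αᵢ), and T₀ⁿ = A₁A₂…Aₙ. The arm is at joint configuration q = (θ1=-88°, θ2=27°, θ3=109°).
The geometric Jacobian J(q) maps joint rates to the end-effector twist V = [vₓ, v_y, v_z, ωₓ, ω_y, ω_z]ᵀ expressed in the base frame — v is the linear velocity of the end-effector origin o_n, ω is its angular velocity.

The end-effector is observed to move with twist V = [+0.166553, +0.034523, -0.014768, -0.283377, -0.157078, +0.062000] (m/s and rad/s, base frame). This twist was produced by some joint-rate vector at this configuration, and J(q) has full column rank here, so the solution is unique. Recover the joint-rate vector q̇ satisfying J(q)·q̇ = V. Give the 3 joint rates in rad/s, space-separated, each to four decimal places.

o_n = [-0.1210, -0.9365, 0.1324]
J₁: ẑ×o_n = [0.9365, -0.1210, 0.0000], ω = ẑ
J2: z=[0.0000, 0.0000, 1.0000] o=[0.0077, -0.2199, 0.0000] → [0.7167, -0.1287, 0.0000, 0.0000, 0.0000, 1.0000]
J3: z=[-0.8746, -0.4848, 0.0000] o=[0.3034, -0.7534, 0.0000] → [-0.0642, 0.1158, -0.0456, -0.8746, -0.4848, 0.0000]
q̇ = J⁺·V = [0.6500, -0.5880, 0.3240]

0.6500 -0.5880 0.3240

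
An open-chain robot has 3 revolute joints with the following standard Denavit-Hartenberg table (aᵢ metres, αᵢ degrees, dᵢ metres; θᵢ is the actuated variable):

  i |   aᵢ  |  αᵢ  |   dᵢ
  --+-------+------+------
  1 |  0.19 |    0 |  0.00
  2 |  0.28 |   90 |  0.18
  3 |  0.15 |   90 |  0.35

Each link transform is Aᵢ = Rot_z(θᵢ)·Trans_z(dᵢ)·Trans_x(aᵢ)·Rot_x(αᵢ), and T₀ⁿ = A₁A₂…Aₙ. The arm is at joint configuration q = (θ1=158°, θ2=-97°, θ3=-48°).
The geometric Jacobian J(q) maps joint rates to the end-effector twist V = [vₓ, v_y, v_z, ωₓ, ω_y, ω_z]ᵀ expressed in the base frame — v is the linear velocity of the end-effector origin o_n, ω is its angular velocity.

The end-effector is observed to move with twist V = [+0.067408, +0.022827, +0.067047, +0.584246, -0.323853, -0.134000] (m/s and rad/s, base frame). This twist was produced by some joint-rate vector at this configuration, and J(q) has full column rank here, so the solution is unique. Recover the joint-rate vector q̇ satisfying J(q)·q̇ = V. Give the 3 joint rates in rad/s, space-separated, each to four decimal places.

o_n = [0.3144, 0.2342, 0.0685]
J₁: ẑ×o_n = [-0.2342, 0.3144, 0.0000], ω = ẑ
J2: z=[0.0000, 0.0000, 1.0000] o=[-0.1762, 0.0712, 0.0000] → [-0.1630, 0.4905, 0.0000, 0.0000, 0.0000, 1.0000]
J3: z=[0.8746, -0.4848, 0.0000] o=[-0.0404, 0.3161, 0.1800] → [0.0540, 0.0975, 0.1004, 0.8746, -0.4848, 0.0000]
q̇ = J⁺·V = [-0.1330, -0.0010, 0.6680]

-0.1330 -0.0010 0.6680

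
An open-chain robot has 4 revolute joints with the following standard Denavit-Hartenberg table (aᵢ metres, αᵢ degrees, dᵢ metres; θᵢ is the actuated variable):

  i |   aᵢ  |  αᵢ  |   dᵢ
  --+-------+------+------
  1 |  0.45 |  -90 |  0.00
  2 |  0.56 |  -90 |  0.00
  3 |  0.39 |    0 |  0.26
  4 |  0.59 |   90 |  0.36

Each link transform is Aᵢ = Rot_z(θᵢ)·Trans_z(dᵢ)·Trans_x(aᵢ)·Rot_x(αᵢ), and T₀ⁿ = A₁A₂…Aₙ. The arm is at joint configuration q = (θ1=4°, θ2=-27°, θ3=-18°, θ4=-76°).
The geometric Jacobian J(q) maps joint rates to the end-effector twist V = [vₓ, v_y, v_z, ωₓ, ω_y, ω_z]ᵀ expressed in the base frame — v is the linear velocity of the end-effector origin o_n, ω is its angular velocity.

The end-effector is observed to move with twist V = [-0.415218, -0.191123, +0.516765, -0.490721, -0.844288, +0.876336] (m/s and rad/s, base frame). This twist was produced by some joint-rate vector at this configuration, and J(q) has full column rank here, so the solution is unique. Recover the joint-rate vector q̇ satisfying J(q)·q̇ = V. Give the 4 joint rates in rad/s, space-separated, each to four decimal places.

o_n = [1.4711, 0.8137, -0.1485]
J₁: ẑ×o_n = [-0.8137, 1.4711, 0.0000], ω = ẑ
J2: z=[-0.0698, 0.9976, 0.0000] o=[0.4489, 0.0314, 0.0000] → [-0.1481, -0.0104, -1.0743, -0.0698, 0.9976, 0.0000]
J3: z=[0.4529, 0.0317, -0.8910] o=[0.9467, 0.0662, 0.2542] → [0.6533, -0.2849, 0.3219, 0.4529, 0.0317, -0.8910]
J4: z=[0.4529, 0.0317, -0.8910] o=[1.3857, 0.2177, 0.1910] → [0.5203, 0.0776, 0.2672, 0.4529, 0.0317, -0.8910]
q̇ = J⁺·V = [-0.2000, -0.8080, -0.5200, -0.6880]

-0.2000 -0.8080 -0.5200 -0.6880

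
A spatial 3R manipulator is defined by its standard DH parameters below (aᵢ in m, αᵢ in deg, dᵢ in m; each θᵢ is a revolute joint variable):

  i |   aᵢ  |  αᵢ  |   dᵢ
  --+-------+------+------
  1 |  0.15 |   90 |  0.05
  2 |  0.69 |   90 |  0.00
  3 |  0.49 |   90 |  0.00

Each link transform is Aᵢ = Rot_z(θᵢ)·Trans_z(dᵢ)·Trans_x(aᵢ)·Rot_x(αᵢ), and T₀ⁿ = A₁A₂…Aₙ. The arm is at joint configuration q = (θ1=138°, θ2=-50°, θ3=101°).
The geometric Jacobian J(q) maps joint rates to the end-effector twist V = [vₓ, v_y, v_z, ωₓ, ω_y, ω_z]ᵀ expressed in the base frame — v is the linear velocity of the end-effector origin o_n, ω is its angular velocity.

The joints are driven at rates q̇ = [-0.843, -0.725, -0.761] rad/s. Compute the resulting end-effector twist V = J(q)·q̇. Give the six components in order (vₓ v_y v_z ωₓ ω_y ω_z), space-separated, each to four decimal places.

o_n = [-0.0746, 0.7144, -0.4069]
J₁: ẑ×o_n = [-0.7144, -0.0746, 0.0000], ω = ẑ
J2: z=[0.6691, 0.7431, 0.0000] o=[-0.1115, 0.1004, 0.0500] → [-0.3396, 0.3058, 0.3834, 0.6691, 0.7431, 0.0000]
J3: z=[0.5693, -0.5126, -0.6428] o=[-0.4411, 0.3971, -0.4786] → [0.1672, -0.2764, 0.3685, 0.5693, -0.5126, -0.6428]
V = J·q̇ = [0.7212, 0.0515, -0.5584, -0.9183, -0.1487, -0.3538]

0.7212 0.0515 -0.5584 -0.9183 -0.1487 -0.3538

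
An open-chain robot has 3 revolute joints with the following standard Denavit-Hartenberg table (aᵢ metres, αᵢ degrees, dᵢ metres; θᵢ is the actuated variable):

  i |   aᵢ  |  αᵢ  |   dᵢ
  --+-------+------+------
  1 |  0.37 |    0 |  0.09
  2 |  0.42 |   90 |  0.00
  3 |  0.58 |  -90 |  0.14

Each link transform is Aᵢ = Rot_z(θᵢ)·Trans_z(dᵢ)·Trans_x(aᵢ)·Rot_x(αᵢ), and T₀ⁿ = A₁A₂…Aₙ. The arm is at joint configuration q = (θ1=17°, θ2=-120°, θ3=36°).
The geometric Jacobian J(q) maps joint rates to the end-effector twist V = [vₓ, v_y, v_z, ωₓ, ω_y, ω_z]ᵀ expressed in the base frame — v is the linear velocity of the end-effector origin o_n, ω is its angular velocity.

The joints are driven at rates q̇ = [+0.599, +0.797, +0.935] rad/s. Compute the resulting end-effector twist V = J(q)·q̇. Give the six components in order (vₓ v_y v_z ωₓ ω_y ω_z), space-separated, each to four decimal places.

1.1725 0.0529 0.4387 -0.9110 0.2103 1.3960

o_n = [0.0174, -0.7268, 0.4309]
J₁: ẑ×o_n = [0.7268, 0.0174, -0.0000], ω = ẑ
J2: z=[0.0000, 0.0000, 1.0000] o=[0.3538, 0.1082, 0.0900] → [0.8349, -0.3364, 0.0000, 0.0000, 0.0000, 1.0000]
J3: z=[-0.9744, 0.2250, 0.0000] o=[0.2594, -0.3011, 0.0900] → [0.0767, 0.3322, 0.4692, -0.9744, 0.2250, 0.0000]
V = J·q̇ = [1.1725, 0.0529, 0.4387, -0.9110, 0.2103, 1.3960]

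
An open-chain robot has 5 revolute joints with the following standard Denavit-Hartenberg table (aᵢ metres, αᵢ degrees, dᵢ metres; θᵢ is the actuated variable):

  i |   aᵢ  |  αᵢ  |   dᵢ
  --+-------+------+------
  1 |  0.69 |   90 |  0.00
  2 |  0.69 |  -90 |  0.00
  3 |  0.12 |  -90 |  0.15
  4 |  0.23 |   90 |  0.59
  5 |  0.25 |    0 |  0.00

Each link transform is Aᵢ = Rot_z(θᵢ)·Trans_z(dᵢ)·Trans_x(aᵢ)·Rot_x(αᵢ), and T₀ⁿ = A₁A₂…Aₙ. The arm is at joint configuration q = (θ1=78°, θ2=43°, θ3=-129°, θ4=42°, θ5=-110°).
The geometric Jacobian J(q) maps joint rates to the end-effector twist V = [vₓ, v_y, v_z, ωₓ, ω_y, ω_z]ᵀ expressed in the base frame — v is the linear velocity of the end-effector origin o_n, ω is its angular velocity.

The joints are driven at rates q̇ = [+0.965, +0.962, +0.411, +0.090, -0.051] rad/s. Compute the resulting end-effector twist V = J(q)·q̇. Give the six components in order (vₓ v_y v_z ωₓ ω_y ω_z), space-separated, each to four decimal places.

-1.2614 0.2076 0.6648 0.9314 -0.3898 1.3002

o_n = [0.6524, 1.1448, 0.6002]
J₁: ẑ×o_n = [-1.1448, 0.6524, 0.0000], ω = ẑ
J2: z=[0.9781, -0.2079, 0.0000] o=[0.1435, 0.6749, 0.0000] → [-0.1248, -0.5871, 0.5654, 0.9781, -0.2079, 0.0000]
J3: z=[-0.1418, -0.6671, 0.7314] o=[0.2484, 1.1685, 0.4706] → [-0.0691, 0.3139, 0.2729, -0.1418, -0.6671, 0.7314]
J4: z=[0.7337, 0.4251, 0.5300] o=[0.3068, 0.9951, 0.5288] → [-0.0490, 0.1308, -0.0370, 0.7337, 0.4251, 0.5300]
J5: z=[0.3392, -0.9051, 0.2563] o=[0.8751, 1.2440, 0.6556] → [0.0756, -0.0383, -0.2352, 0.3392, -0.9051, 0.2563]
V = J·q̇ = [-1.2614, 0.2076, 0.6648, 0.9314, -0.3898, 1.3002]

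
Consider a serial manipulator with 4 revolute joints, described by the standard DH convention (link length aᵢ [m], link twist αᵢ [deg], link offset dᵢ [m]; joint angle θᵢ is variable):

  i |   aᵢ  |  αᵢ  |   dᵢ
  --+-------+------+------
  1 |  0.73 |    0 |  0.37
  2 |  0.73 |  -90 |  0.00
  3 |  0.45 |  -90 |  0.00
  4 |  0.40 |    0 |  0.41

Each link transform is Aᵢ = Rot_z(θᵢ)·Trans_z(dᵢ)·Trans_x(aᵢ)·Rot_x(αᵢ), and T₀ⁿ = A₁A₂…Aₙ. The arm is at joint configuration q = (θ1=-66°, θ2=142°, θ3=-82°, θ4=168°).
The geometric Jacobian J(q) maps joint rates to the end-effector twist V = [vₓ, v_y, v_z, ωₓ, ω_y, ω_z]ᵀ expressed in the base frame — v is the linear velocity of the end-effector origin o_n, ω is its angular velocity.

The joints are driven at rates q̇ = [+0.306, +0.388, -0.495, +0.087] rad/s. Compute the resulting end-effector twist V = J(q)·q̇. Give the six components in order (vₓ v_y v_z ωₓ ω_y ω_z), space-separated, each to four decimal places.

o_n = [0.6544, 0.4232, 0.3711]
J₁: ẑ×o_n = [-0.4232, 0.6544, 0.0000], ω = ẑ
J2: z=[0.0000, 0.0000, 1.0000] o=[0.2969, -0.6669, 0.3700] → [-1.0901, 0.3575, 0.0000, 0.0000, 0.0000, 1.0000]
J3: z=[-0.9703, 0.2419, 0.0000] o=[0.4735, 0.0414, 0.3700] → [0.0003, 0.0011, -0.4142, -0.9703, 0.2419, 0.0000]
J4: z=[0.2396, 0.9609, -0.1392] o=[0.4887, 0.1022, 0.8156] → [-0.3824, 0.0834, -0.0824, 0.2396, 0.9609, -0.1392]
V = J·q̇ = [-0.5859, 0.3457, 0.1979, 0.5011, -0.0362, 0.6819]

-0.5859 0.3457 0.1979 0.5011 -0.0362 0.6819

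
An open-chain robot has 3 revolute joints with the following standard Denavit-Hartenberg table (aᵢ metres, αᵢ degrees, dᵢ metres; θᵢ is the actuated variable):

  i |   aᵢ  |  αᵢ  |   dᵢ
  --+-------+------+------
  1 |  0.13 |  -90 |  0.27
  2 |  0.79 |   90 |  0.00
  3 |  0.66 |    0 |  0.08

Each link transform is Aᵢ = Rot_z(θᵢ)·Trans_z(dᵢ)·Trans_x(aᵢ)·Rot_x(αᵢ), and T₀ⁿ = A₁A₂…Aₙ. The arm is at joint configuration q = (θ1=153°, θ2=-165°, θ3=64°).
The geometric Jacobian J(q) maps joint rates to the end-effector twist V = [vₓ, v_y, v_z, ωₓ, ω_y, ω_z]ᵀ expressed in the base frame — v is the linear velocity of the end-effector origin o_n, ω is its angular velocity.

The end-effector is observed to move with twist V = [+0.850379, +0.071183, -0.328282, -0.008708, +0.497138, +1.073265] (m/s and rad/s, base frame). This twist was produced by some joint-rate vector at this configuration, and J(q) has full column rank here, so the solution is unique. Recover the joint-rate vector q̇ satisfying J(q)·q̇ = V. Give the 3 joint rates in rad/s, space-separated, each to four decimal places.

o_n = [0.5622, -0.9522, 0.4721]
J₁: ẑ×o_n = [0.9522, 0.5622, -0.0000], ω = ẑ
J2: z=[-0.4540, -0.8910, 0.0000] o=[-0.1158, 0.0590, 0.2700] → [-0.1801, 0.0917, 1.0633, -0.4540, -0.8910, 0.0000]
J3: z=[0.2306, -0.1175, -0.9659] o=[0.5641, -0.2874, 0.4745] → [-0.6419, 0.0023, -0.1535, 0.2306, -0.1175, -0.9659]
q̇ = J⁺·V = [0.2020, -0.4390, -0.9020]

0.2020 -0.4390 -0.9020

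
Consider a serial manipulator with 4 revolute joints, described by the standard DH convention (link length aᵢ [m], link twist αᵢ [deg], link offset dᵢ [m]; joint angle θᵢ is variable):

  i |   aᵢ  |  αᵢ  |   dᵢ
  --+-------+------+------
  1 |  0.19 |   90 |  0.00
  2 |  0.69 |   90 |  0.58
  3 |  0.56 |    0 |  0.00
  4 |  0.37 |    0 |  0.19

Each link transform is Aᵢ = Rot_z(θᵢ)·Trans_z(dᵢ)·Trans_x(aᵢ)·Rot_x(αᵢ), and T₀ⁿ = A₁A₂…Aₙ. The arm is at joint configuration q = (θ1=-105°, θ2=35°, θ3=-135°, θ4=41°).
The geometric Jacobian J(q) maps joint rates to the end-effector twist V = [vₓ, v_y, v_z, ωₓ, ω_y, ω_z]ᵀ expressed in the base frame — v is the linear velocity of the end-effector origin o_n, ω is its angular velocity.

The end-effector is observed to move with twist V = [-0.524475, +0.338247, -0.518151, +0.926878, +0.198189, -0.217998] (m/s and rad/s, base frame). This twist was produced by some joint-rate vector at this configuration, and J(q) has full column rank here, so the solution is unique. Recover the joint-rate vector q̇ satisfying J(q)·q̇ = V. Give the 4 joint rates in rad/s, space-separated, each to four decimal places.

-0.8340 -0.8440 -0.3590 -0.3930

o_n = [0.0445, -0.5489, -0.0018]
J₁: ẑ×o_n = [0.5489, 0.0445, -0.0000], ω = ẑ
J2: z=[-0.9659, 0.2588, 0.0000] o=[-0.0492, -0.1835, 0.0000] → [-0.0005, -0.0017, 0.3287, -0.9659, 0.2588, 0.0000]
J3: z=[-0.1485, -0.5540, -0.8192] o=[-0.7557, -0.5794, 0.3958] → [0.2452, -0.7145, 0.4388, -0.1485, -0.5540, -0.8192]
J4: z=[-0.1485, -0.5540, -0.8192] o=[-0.2893, -0.3685, 0.1686] → [-0.0533, -0.2987, 0.2117, -0.1485, -0.5540, -0.8192]
q̇ = J⁺·V = [-0.8340, -0.8440, -0.3590, -0.3930]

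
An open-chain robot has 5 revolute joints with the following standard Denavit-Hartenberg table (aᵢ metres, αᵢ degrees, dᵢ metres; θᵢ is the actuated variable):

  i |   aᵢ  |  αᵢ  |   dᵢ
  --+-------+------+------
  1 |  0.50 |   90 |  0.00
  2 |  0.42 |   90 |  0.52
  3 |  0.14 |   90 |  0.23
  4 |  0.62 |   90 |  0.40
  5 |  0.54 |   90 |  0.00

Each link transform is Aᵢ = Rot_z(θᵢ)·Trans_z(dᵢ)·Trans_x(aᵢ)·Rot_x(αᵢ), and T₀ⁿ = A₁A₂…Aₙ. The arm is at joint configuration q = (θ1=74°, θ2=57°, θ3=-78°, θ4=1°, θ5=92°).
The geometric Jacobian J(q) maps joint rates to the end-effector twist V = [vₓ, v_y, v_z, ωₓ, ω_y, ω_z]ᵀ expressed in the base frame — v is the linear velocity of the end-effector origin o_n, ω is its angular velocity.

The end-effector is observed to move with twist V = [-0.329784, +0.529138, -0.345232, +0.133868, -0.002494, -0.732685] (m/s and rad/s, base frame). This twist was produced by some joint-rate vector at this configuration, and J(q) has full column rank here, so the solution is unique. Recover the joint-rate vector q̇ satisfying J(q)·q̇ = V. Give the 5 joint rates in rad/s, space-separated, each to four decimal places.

0.3450 0.3040 -0.1400 0.9020 -0.7560

o_n = [-0.2431, 0.6042, -0.4204]
J₁: ẑ×o_n = [-0.6042, -0.2431, 0.0000], ω = ẑ
J2: z=[0.9613, -0.2756, 0.0000] o=[0.1378, 0.4806, 0.0000] → [0.1159, 0.4041, 0.0138, 0.9613, -0.2756, 0.0000]
J3: z=[0.2312, 0.8062, -0.5446] o=[0.7007, 0.5572, 0.3522] → [-0.5973, 0.6927, 0.7718, 0.2312, 0.8062, -0.5446]
J4: z=[-0.3467, -0.4548, -0.8203] o=[0.6266, 0.7956, 0.2514] → [0.1485, 0.4806, -0.3292, -0.3467, -0.4548, -0.8203]
J5: z=[-0.2470, -0.7995, 0.5476] o=[-0.0731, 0.8570, 0.0254] → [0.4949, -0.2032, -0.0735, -0.2470, -0.7995, 0.5476]
q̇ = J⁺·V = [0.3450, 0.3040, -0.1400, 0.9020, -0.7560]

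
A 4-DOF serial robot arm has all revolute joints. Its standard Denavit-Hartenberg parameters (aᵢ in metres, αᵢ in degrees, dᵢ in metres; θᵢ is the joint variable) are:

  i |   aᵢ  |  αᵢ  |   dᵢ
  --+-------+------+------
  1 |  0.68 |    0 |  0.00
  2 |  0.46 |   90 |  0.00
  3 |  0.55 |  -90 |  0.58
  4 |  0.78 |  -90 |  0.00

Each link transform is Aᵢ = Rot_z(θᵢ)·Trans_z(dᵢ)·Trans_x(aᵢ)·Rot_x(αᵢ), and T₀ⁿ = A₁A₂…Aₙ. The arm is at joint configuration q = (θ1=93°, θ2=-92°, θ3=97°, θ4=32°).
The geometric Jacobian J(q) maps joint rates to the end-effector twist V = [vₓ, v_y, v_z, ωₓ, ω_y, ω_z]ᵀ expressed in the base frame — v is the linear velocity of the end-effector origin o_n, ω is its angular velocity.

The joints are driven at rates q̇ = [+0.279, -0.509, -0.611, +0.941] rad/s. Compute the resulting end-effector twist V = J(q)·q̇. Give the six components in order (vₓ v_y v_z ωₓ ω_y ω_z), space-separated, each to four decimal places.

0.5446 0.5536 -0.2958 -0.9445 0.5946 -0.3447

o_n = [0.2796, 0.5179, 1.2024]
J₁: ẑ×o_n = [-0.5179, 0.2796, 0.0000], ω = ẑ
J2: z=[0.0000, 0.0000, 1.0000] o=[-0.0356, 0.6791, 0.0000] → [0.1612, 0.3152, -0.0000, 0.0000, 0.0000, 1.0000]
J3: z=[0.0175, -0.9998, 0.0000] o=[0.4243, 0.6871, 0.0000] → [-1.2023, -0.0210, -0.1476, 0.0175, -0.9998, 0.0000]
J4: z=[-0.9924, -0.0173, -0.1219] o=[0.3674, 0.1060, 0.5459] → [0.0388, 0.6623, -0.4103, -0.9924, -0.0173, -0.1219]
V = J·q̇ = [0.5446, 0.5536, -0.2958, -0.9445, 0.5946, -0.3447]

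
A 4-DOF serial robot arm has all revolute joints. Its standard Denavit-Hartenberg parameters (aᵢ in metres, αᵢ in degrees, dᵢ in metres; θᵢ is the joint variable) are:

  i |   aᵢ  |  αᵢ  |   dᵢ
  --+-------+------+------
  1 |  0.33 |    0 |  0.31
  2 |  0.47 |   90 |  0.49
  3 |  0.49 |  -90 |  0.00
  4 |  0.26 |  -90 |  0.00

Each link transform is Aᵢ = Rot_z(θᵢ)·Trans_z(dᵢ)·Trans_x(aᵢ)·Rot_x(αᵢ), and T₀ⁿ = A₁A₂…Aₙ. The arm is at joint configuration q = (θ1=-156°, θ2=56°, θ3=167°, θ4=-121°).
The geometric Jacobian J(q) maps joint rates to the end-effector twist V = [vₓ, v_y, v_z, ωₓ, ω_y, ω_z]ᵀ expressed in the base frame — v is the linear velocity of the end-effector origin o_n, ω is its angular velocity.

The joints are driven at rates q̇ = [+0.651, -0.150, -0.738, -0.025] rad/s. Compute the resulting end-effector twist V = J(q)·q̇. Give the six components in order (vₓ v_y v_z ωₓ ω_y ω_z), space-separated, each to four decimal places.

0.1208 -0.3811 0.2548 0.7258 -0.1337 0.5254

o_n = [-0.5423, -0.2167, 0.8801]
J₁: ẑ×o_n = [0.2167, -0.5423, 0.0000], ω = ẑ
J2: z=[0.0000, 0.0000, 1.0000] o=[-0.3015, -0.1342, 0.3100] → [0.0825, -0.2408, 0.0000, 0.0000, 0.0000, 1.0000]
J3: z=[-0.9848, 0.1736, 0.0000] o=[-0.3831, -0.5971, 0.8000] → [0.0139, 0.0789, -0.3470, -0.9848, 0.1736, 0.0000]
J4: z=[0.0391, 0.2215, -0.9744] o=[-0.3002, -0.1269, 0.9102] → [-0.0942, 0.2371, 0.0501, 0.0391, 0.2215, -0.9744]
V = J·q̇ = [0.1208, -0.3811, 0.2548, 0.7258, -0.1337, 0.5254]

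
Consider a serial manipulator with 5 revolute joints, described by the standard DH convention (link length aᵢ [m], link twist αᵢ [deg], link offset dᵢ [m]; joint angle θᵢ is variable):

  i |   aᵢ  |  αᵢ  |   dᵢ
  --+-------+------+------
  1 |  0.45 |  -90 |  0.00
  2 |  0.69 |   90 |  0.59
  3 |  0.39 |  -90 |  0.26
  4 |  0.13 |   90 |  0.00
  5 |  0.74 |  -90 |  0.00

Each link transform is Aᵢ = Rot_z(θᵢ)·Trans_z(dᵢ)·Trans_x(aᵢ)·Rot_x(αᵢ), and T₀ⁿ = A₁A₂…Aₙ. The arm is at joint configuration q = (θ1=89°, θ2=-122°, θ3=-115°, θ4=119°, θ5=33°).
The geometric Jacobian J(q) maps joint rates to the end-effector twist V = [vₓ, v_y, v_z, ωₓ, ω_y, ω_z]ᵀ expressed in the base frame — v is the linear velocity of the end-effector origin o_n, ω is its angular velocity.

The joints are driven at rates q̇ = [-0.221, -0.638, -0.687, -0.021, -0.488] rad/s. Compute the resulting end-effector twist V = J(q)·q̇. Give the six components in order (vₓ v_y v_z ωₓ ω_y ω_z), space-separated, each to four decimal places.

o_n = [-0.3919, 0.2398, 1.0957]
J₁: ẑ×o_n = [-0.2398, -0.3919, 0.0000], ω = ẑ
J2: z=[-0.9998, 0.0175, 0.0000] o=[0.0079, 0.4499, 0.0000] → [0.0191, 1.0955, 0.2171, -0.9998, 0.0175, 0.0000]
J3: z=[-0.0148, -0.8479, -0.5299] o=[-0.5884, 0.0946, 0.5852] → [-0.3560, -0.0966, 0.1645, -0.0148, -0.8479, -0.5299]
J4: z=[0.4142, -0.4876, 0.7686] o=[-0.2374, -0.0447, 0.3076] → [-0.6029, -0.4452, 0.0425, 0.4142, -0.4876, 0.7686]
J5: z=[0.8031, 0.5931, -0.0566] o=[-0.2930, 0.0386, 0.3904] → [0.4296, -0.5608, 0.2202, 0.8031, 0.5931, -0.0566]
V = J·q̇ = [0.0883, -0.2629, -0.3599, 0.2474, 0.2922, 0.1545]

0.0883 -0.2629 -0.3599 0.2474 0.2922 0.1545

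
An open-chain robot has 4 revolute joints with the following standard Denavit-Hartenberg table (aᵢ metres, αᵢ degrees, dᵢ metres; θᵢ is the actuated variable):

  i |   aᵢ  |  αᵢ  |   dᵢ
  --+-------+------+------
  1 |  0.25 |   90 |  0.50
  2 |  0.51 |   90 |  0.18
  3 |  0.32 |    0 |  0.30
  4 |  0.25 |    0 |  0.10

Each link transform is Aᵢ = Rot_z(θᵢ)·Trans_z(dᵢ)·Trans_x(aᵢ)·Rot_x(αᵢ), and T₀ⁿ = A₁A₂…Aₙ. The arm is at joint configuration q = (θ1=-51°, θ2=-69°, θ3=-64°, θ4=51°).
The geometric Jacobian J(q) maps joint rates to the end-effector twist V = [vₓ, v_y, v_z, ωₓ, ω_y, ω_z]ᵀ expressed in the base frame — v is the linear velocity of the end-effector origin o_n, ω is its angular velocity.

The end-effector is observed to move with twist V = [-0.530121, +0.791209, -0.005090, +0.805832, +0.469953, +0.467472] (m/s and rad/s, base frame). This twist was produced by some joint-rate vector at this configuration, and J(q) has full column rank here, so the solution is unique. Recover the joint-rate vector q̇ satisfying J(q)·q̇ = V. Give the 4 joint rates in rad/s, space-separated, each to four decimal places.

o_n = [0.2513, -0.0499, -0.4778]
J₁: ẑ×o_n = [0.0499, 0.2513, -0.0000], ω = ẑ
J2: z=[-0.7771, -0.6293, 0.0000] o=[0.1573, -0.1943, 0.5000] → [0.6154, -0.7599, -0.0531, -0.7771, -0.6293, 0.0000]
J3: z=[-0.5875, 0.7255, -0.3584] o=[0.1325, -0.4496, 0.0239] → [-0.2208, -0.3373, -0.3210, -0.5875, 0.7255, -0.3584]
J4: z=[-0.5875, 0.7255, -0.3584] o=[0.2114, -0.0900, -0.2146] → [-0.1766, -0.1690, -0.0525, -0.5875, 0.7255, -0.3584]
q̇ = J⁺·V = [0.4130, -0.9220, 0.2310, -0.3830]

0.4130 -0.9220 0.2310 -0.3830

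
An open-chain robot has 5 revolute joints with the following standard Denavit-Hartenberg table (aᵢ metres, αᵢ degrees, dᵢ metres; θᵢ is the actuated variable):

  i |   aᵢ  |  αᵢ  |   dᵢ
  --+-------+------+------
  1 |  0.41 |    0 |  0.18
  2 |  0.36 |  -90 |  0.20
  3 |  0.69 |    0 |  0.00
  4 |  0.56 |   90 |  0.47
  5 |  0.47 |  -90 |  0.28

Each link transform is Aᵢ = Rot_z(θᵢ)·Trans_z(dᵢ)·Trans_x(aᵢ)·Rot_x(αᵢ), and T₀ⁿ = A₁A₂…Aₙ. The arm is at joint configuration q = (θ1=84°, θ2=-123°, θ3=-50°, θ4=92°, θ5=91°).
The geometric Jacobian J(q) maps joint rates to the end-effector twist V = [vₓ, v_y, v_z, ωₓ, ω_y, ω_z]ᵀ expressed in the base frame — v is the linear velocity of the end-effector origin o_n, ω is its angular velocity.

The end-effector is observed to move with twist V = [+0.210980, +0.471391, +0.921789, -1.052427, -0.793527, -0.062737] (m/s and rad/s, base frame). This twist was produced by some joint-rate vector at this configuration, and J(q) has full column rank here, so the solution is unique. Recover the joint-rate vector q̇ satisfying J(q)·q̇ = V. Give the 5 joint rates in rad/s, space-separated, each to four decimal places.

-0.3920 0.6830 -0.6930 -0.5860 -0.4760

o_n = [1.7231, 0.2566, 0.7474]
J₁: ẑ×o_n = [-0.2566, 1.7231, 0.0000], ω = ẑ
J2: z=[0.0000, 0.0000, 1.0000] o=[0.0429, 0.4078, 0.1800] → [0.1512, 1.6803, -0.0000, 0.0000, 0.0000, 1.0000]
J3: z=[0.6293, 0.7771, 0.0000] o=[0.3226, 0.1812, 0.3800] → [0.2855, -0.2312, -1.0409, 0.6293, 0.7771, 0.0000]
J4: z=[0.6293, 0.7771, 0.0000] o=[0.6673, -0.0979, 0.9086] → [-0.1252, 0.1014, -0.5974, 0.6293, 0.7771, 0.0000]
J5: z=[0.5200, -0.4211, 0.7431] o=[1.2865, 0.0054, 0.5339] → [-0.2766, 0.2134, 0.3144, 0.5200, -0.4211, 0.7431]
q̇ = J⁺·V = [-0.3920, 0.6830, -0.6930, -0.5860, -0.4760]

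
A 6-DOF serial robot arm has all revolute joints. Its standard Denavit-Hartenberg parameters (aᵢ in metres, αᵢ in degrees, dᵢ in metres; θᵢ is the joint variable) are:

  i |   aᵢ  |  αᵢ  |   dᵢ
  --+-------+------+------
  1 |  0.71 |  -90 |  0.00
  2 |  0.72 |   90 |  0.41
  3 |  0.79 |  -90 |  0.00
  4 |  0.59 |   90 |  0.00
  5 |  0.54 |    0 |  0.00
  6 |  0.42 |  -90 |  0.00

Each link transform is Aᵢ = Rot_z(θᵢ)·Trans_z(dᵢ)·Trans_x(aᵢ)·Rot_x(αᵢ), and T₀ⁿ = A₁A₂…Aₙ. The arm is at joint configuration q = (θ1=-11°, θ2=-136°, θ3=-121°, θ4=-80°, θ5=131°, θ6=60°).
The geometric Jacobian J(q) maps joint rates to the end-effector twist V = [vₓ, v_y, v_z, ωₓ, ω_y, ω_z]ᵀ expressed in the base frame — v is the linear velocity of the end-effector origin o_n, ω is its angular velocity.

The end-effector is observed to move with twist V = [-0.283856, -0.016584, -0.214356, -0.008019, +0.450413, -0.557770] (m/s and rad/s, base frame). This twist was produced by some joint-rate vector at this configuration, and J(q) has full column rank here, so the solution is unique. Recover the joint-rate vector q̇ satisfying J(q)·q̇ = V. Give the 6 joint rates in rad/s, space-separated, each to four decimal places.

o_n = [0.3070, -0.4768, 0.5485]
J₁: ẑ×o_n = [0.4768, 0.3070, -0.0000], ω = ẑ
J2: z=[0.1908, 0.9816, 0.0000] o=[0.6970, -0.1355, 0.0000] → [0.5384, -0.1047, 0.3177, 0.1908, 0.9816, 0.0000]
J3: z=[-0.6819, 0.1325, -0.7193] o=[0.2668, 0.3658, 0.5002] → [-0.5997, 0.0041, 0.5693, -0.6819, 0.1325, -0.7193]
J4: z=[-0.7035, -0.3879, 0.5954] o=[0.4249, -0.3548, 0.2175] → [-0.0557, 0.1627, 0.0402, -0.7035, -0.3879, 0.5954]
J5: z=[-0.3155, 0.9213, 0.2274] o=[0.0492, -0.3712, -0.2371] → [0.7478, 0.3065, -0.2042, -0.3155, 0.9213, 0.2274]
J6: z=[-0.3155, 0.9213, 0.2274] o=[-0.0120, -0.5194, 0.2785] → [0.2390, 0.1577, -0.3072, -0.3155, 0.9213, 0.2274]
q̇ = J⁺·V = [-0.1650, -0.4020, 0.2390, -0.6100, -0.0570, 0.6830]

-0.1650 -0.4020 0.2390 -0.6100 -0.0570 0.6830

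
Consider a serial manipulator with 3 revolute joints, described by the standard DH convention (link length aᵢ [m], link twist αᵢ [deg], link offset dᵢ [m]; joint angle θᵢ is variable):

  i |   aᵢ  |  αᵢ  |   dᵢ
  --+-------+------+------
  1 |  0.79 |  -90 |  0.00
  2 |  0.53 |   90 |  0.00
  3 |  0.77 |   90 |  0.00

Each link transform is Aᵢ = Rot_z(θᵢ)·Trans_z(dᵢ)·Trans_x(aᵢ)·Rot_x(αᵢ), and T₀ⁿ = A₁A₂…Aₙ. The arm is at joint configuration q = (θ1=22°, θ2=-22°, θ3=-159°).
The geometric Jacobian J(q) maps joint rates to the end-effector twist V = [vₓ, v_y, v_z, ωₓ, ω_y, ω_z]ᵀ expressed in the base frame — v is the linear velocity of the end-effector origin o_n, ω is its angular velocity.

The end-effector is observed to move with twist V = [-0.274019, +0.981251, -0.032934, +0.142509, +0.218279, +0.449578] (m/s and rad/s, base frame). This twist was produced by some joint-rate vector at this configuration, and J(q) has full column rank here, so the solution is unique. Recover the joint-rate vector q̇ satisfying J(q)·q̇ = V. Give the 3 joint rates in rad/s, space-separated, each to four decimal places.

o_n = [0.6735, -0.0255, -0.0707]
J₁: ẑ×o_n = [0.0255, 0.6735, -0.0000], ω = ẑ
J2: z=[-0.3746, 0.9272, 0.0000] o=[0.7325, 0.2959, 0.0000] → [-0.0656, -0.0265, 0.1751, -0.3746, 0.9272, 0.0000]
J3: z=[-0.3473, -0.1403, 0.9272] o=[1.1881, 0.4800, 0.1985] → [0.5065, -0.5707, 0.1034, -0.3473, -0.1403, 0.9272]
q̇ = J⁺·V = [0.9790, 0.1490, -0.5710]

0.9790 0.1490 -0.5710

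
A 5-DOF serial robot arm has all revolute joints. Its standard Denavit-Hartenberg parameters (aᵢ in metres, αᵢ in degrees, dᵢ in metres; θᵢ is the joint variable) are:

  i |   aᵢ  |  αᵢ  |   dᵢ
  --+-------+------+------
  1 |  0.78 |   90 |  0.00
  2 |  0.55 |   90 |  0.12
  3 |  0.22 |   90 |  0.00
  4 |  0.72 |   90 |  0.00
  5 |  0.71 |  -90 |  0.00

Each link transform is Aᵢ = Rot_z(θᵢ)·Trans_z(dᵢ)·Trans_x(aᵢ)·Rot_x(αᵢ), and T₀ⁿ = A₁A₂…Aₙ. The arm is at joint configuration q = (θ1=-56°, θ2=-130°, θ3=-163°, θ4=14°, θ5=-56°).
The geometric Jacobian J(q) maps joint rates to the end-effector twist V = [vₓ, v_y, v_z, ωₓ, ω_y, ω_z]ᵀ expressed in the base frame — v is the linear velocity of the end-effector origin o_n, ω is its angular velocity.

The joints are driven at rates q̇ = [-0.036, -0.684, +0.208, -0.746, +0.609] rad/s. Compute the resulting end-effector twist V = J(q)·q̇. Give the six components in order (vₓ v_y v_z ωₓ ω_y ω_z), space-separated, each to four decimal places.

o_n = [1.1923, -0.2938, 0.5757]
J₁: ẑ×o_n = [0.2938, 1.1923, -0.0000], ω = ẑ
J2: z=[-0.8290, -0.5592, 0.0000] o=[0.4362, -0.6466, 0.0000] → [-0.3219, 0.4773, 0.1303, -0.8290, -0.5592, 0.0000]
J3: z=[-0.4284, 0.6351, 0.6428] o=[0.1390, -0.4207, -0.4213] → [0.5517, 1.1041, -0.7232, -0.4284, 0.6351, 0.6428]
J4: z=[-0.6877, -0.6906, 0.2240] o=[0.2679, -0.4968, -0.2602] → [-0.6227, 0.7819, 0.4987, -0.6877, -0.6906, 0.2240]
J5: z=[0.5574, -0.6999, -0.4465] o=[0.6028, -0.6280, 0.3636] → [0.0007, -0.3814, 0.5988, 0.5574, -0.6999, -0.4465]
V = J·q̇ = [0.7893, -0.9553, -0.2469, 1.3305, 0.6035, -0.3413]

0.7893 -0.9553 -0.2469 1.3305 0.6035 -0.3413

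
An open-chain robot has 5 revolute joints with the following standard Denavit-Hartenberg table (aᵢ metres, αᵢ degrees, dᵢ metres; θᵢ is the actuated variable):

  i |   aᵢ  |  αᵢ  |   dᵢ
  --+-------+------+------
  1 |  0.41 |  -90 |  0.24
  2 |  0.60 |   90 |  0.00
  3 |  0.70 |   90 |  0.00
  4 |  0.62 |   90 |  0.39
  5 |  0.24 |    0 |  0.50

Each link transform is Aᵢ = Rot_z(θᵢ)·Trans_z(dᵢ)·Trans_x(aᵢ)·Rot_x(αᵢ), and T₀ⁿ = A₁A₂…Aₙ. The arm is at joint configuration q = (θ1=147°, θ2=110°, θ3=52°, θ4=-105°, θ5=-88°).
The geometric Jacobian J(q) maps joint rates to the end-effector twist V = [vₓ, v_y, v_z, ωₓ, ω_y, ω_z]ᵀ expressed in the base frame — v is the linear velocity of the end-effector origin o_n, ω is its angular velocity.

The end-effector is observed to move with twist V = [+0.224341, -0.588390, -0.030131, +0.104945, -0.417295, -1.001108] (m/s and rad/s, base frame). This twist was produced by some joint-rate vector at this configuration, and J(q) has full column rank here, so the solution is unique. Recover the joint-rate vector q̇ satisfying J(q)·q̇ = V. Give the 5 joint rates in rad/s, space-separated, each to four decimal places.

o_n = [0.2752, -0.1196, -0.3031]
J₁: ẑ×o_n = [0.1196, 0.2752, -0.0000], ω = ẑ
J2: z=[-0.5446, -0.8387, 0.0000] o=[-0.3439, 0.2233, 0.2400] → [0.4555, -0.2958, 0.7059, -0.5446, -0.8387, 0.0000]
J3: z=[-0.7881, 0.5118, -0.3420] o=[-0.1717, 0.1115, -0.3238] → [-0.0685, -0.1366, -0.0466, -0.7881, 0.5118, -0.3420]
J4: z=[0.5613, 0.3695, -0.7405] o=[-0.3486, -0.4314, -0.7288] → [0.3882, -0.7008, -0.0555, 0.5613, 0.3695, -0.7405]
J5: z=[0.0400, 0.8816, 0.4703] o=[0.3829, -0.4693, -0.7199] → [0.2030, -0.0673, 0.1090, 0.0400, 0.8816, 0.4703]
q̇ = J⁺·V = [0.1090, 0.1710, 0.2990, 0.8320, -0.8330]

0.1090 0.1710 0.2990 0.8320 -0.8330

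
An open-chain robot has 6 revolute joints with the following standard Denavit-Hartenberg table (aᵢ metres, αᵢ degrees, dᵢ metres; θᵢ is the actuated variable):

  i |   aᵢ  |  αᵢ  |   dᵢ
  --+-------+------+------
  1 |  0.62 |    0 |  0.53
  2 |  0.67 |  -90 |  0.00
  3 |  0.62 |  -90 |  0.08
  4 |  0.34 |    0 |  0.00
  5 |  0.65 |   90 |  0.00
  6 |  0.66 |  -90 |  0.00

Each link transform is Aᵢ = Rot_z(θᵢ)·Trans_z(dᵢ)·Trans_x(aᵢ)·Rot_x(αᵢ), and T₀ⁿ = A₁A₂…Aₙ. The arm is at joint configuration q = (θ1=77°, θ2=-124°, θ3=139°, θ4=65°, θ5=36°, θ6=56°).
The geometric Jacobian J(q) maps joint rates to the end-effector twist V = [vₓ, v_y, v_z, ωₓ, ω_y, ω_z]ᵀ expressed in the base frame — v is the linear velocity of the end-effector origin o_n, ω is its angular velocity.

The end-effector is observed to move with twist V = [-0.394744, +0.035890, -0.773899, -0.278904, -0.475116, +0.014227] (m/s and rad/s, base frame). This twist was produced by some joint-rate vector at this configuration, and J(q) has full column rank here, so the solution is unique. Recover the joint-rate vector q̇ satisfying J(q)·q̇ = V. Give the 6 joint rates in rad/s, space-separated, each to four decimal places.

0.8570 -0.2070 -0.4700 -0.4180 -0.1650 0.3040

o_n = [-0.8399, -0.1470, 0.5695]
J₁: ẑ×o_n = [0.1470, -0.8399, 0.0000], ω = ẑ
J2: z=[0.0000, 0.0000, 1.0000] o=[0.1395, 0.6041, 0.5300] → [0.7511, -0.9793, 0.0000, 0.0000, 0.0000, 1.0000]
J3: z=[0.7314, 0.6820, 0.0000] o=[0.5964, 0.1141, 0.5300] → [0.0269, -0.0289, 0.7886, 0.7314, 0.6820, 0.0000]
J4: z=[-0.4474, 0.4798, 0.7547] o=[0.3358, 0.5109, 0.1232] → [0.7106, -0.6876, 0.8584, -0.4474, 0.4798, 0.7547]
J5: z=[-0.4474, 0.4798, 0.7547] o=[0.0365, 0.3800, 0.0290] → [0.6571, -0.4195, 0.6563, -0.4474, 0.4798, 0.7547]
J6: z=[-0.6448, 0.4117, -0.6440] o=[-0.3663, -0.1236, 0.1103] → [0.1739, 0.6010, 0.2100, -0.6448, 0.4117, -0.6440]
q̇ = J⁺·V = [0.8570, -0.2070, -0.4700, -0.4180, -0.1650, 0.3040]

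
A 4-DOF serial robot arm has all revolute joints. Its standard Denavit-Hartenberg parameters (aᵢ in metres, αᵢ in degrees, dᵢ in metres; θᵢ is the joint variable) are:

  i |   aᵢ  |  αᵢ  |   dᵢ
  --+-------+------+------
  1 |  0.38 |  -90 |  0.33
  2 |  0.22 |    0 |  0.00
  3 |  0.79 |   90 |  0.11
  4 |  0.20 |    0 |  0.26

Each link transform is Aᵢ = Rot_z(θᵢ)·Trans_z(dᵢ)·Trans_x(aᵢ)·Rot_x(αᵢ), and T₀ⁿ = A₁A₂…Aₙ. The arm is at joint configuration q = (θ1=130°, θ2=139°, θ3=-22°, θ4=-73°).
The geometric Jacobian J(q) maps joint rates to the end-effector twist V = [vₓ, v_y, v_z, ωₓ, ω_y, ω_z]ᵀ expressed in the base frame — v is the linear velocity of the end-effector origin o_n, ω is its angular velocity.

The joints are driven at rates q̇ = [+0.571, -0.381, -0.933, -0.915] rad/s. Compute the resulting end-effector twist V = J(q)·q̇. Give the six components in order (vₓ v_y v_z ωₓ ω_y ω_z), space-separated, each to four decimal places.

o_n = [0.0234, 0.0985, -0.6884]
J₁: ẑ×o_n = [-0.0985, 0.0234, 0.0000], ω = ẑ
J2: z=[-0.7660, -0.6428, 0.0000] o=[-0.2443, 0.2911, 0.3300] → [0.6546, -0.7801, 0.3196, -0.7660, -0.6428, 0.0000]
J3: z=[-0.7660, -0.6428, 0.0000] o=[-0.1375, 0.1639, 0.1857] → [0.5618, -0.6695, 0.1535, -0.7660, -0.6428, 0.0000]
J4: z=[-0.5727, 0.6826, -0.4540] o=[0.0087, -0.1815, -0.5182] → [0.0110, -0.1041, -0.1704, -0.5727, 0.6826, -0.4540]
V = J·q̇ = [-0.8399, 1.0305, -0.1091, 1.5306, 0.2201, 0.9864]

-0.8399 1.0305 -0.1091 1.5306 0.2201 0.9864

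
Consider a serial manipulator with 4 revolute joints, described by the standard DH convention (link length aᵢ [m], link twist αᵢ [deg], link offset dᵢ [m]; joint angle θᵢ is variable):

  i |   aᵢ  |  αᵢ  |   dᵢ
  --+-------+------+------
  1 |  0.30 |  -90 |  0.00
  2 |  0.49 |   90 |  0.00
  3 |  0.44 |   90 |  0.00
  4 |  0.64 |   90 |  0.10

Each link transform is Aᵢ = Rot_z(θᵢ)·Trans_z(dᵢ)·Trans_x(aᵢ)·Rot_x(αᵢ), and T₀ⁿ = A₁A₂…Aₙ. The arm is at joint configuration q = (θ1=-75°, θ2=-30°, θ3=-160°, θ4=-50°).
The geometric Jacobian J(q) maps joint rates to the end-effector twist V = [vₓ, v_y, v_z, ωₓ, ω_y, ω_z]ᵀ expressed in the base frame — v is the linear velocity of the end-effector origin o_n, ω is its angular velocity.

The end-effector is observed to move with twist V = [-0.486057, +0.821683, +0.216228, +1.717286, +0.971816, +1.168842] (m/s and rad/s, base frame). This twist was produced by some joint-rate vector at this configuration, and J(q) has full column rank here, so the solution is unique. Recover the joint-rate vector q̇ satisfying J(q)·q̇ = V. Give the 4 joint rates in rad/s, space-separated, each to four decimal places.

0.9900 0.9800 0.4020 0.9900

o_n = [-0.1266, -0.2896, -0.5967]
J₁: ẑ×o_n = [0.2896, -0.1266, 0.0000], ω = ẑ
J2: z=[0.9659, 0.2588, 0.0000] o=[0.0776, -0.2898, 0.0000] → [-0.1544, 0.5764, 0.0530, 0.9659, 0.2588, 0.0000]
J3: z=[-0.1294, 0.4830, 0.8660] o=[0.1875, -0.6997, 0.2450] → [-0.7616, -0.3809, 0.0986, -0.1294, 0.4830, 0.8660]
J4: z=[0.8310, 0.5293, -0.1710] o=[-0.0506, -0.3928, 0.0383] → [-0.3185, 0.5407, 0.1259, 0.8310, 0.5293, -0.1710]
q̇ = J⁺·V = [0.9900, 0.9800, 0.4020, 0.9900]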